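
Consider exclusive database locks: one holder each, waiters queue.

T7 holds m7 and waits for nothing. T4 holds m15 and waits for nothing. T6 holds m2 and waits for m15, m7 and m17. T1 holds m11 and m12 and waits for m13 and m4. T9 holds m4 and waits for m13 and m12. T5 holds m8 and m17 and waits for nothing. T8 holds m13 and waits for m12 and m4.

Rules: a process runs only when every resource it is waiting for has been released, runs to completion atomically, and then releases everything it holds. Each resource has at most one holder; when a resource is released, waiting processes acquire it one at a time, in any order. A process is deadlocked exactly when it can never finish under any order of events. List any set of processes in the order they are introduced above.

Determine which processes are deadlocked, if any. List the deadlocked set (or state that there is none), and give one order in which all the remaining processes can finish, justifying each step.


Deadlocked set: T1, T9 and T8.
Key observation: the wait chain closes on itself along T1 -> T9 -> T1; T8 is caught in further circular waits.
The rest can finish in the order T5, T7, T4, T6.
Walking it through:
  T5: no waits; runs immediately, freeing m8 and m17
  T7: no waits; runs immediately, freeing m7
  T4: no waits; runs immediately, freeing m15
  run T6 (all its waits — m15, m7 and m17 — are resolved); releases m2


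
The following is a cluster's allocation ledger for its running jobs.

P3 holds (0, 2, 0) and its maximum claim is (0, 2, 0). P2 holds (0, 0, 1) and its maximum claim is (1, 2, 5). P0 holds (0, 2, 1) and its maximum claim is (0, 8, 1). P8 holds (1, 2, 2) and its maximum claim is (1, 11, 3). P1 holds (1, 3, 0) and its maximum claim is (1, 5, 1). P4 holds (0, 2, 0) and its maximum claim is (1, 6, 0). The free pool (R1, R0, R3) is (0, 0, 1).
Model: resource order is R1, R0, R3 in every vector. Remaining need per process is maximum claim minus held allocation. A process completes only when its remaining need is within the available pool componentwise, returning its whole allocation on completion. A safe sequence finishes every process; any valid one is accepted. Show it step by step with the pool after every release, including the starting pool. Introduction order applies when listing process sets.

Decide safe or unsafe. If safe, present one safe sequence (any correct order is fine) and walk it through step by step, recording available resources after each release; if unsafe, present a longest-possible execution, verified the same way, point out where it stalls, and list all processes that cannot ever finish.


The state is SAFE; one workable sequence: P3, P1, P4, P0, P8, P2.
Key observation: P1 marks the first exact bind of the order: its need (0, 2, 1) fits the free (0, 2, 1) with zero slack on a requested resource.
Step-by-step check:
  pool = (0, 0, 1)
  run P3 (needs (0, 0, 0), free (0, 0, 1)); after release of (0, 2, 0) the pool is (0, 2, 1)
  run P1 (needs (0, 2, 1), free (0, 2, 1)); after release of (1, 3, 0) the pool is (1, 5, 1)
  run P4 (needs (1, 4, 0), free (1, 5, 1)); after release of (0, 2, 0) the pool is (1, 7, 1)
  run P0 (needs (0, 6, 0), free (1, 7, 1)); after release of (0, 2, 1) the pool is (1, 9, 2)
  run P8 (needs (0, 9, 1), free (1, 9, 2)); after release of (1, 2, 2) the pool is (2, 11, 4)
  run P2 (needs (1, 2, 4), free (2, 11, 4)); after release of (0, 0, 1) the pool is (2, 11, 5)


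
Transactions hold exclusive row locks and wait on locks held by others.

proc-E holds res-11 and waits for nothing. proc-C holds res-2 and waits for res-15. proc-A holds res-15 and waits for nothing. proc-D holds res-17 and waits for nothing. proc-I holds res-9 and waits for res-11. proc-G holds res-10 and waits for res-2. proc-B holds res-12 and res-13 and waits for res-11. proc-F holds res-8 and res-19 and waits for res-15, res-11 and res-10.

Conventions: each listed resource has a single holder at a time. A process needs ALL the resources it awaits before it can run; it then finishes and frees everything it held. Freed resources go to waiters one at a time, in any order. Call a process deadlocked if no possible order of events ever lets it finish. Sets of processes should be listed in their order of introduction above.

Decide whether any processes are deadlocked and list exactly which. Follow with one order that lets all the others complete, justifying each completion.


Nothing here is deadlocked.
Key observation: the wait graph is acyclic; completion cascades from the unblocked processes through everyone else.
A valid finishing order for the others: proc-E, proc-B, proc-A, proc-C, proc-D, proc-G, proc-F, proc-I.
Step-by-step check:
  proc-E: no waits; runs immediately, freeing res-11
  proc-B: everything it awaited (res-11) is free; runs, freeing res-12 and res-13
  proc-A: no waits; runs immediately, freeing res-15
  proc-C: everything it awaited (res-15) is free; runs, freeing res-2
  proc-D: no waits; runs immediately, freeing res-17
  proc-G: everything it awaited (res-2) is free; runs, freeing res-10
  proc-F: everything it awaited (res-15, res-11 and res-10) is free; runs, freeing res-8 and res-19
  proc-I: everything it awaited (res-11) is free; runs, freeing res-9


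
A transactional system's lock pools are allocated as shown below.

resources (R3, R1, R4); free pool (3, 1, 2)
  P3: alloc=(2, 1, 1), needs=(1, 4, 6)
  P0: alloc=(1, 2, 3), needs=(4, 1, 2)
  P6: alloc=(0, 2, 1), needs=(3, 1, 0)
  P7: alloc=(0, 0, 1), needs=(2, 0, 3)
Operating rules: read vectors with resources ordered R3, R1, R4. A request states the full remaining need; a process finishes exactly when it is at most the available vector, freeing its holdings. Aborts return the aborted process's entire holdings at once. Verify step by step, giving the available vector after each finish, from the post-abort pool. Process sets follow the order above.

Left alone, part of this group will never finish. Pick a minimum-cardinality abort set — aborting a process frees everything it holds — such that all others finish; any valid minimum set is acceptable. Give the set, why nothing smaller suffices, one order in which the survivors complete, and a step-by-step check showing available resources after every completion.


Abort P3.
Key observation: the returned (2, 1, 1) from P3 is what brings P0 — unrunnable before, under any order — into play at step 2.
Minimality: the empty abort set fails — the state is deadlocked as it stands.
The survivors complete as P6, P0, P7. Step-by-step check (starting from the post-abort pool):
  pool = (5, 2, 3)
  P6: need (3, 1, 0) fits (5, 2, 3); releases (0, 2, 1), pool now (5, 4, 4)
  P0: need (4, 1, 2) fits (5, 4, 4); releases (1, 2, 3), pool now (6, 6, 7)
  P7: need (2, 0, 3) fits (6, 6, 7); releases (0, 0, 1), pool now (6, 6, 8)


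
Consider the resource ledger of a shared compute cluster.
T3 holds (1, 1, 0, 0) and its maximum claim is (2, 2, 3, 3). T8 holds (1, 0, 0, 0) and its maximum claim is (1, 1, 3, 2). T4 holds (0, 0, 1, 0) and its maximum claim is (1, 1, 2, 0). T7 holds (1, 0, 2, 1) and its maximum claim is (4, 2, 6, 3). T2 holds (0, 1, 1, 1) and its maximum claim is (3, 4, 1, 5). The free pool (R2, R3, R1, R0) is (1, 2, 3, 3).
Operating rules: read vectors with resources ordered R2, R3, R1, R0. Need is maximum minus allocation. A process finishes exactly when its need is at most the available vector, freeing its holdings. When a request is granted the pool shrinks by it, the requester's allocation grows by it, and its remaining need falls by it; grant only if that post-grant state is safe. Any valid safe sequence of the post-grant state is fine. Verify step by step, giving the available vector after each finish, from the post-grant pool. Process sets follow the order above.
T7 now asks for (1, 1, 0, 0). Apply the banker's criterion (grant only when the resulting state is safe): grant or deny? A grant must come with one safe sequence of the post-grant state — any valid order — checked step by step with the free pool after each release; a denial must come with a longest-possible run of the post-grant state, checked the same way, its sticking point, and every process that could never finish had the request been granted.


GRANT: granting preserves safety; a valid post-grant sequence is T8, T4, T3, T7, T2.
Key observation: even at the reduced pool (0, 1, 3, 3), T8 fits immediately, so safety survives the grant.
Step-by-step check of the post-grant state:
  pool = (0, 1, 3, 3)
  run T8 (needs (0, 1, 3, 2), free (0, 1, 3, 3)); after release of (1, 0, 0, 0) the pool is (1, 1, 3, 3)
  run T4 (needs (1, 1, 1, 0), free (1, 1, 3, 3)); after release of (0, 0, 1, 0) the pool is (1, 1, 4, 3)
  run T3 (needs (1, 1, 3, 3), free (1, 1, 4, 3)); after release of (1, 1, 0, 0) the pool is (2, 2, 4, 3)
  run T7 (needs (2, 1, 4, 2), free (2, 2, 4, 3)); after release of (2, 1, 2, 1) the pool is (4, 3, 6, 4)
  run T2 (needs (3, 3, 0, 4), free (4, 3, 6, 4)); after release of (0, 1, 1, 1) the pool is (4, 4, 7, 5)


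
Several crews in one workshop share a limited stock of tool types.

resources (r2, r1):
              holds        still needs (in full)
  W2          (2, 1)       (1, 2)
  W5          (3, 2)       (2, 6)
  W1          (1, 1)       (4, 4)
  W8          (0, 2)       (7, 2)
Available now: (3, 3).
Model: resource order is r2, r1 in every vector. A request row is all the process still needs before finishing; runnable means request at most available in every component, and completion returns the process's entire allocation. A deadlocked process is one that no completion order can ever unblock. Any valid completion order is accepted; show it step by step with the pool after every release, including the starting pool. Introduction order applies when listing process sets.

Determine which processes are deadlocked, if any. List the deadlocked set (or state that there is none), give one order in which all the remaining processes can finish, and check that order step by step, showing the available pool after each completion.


The deadlocked set is W5 and W8.
Key observation: after W2, W1 the pool peaks at (6, 5), and each blocked process is short somewhere: W5 on r1; W8 on r2.
The rest can finish in the order W2, W1. Step-by-step check:
  pool = (3, 3)
  W2: need (1, 2) fits (3, 3); releases (2, 1), pool now (5, 4)
  W1: need (4, 4) fits (5, 4); releases (1, 1), pool now (6, 5)
None of the blocked processes ever fits:
  blocked: W5 wants (2, 6), pool (6, 5) — not enough r1
  blocked: W8 wants (7, 2), pool (6, 5) — not enough r2


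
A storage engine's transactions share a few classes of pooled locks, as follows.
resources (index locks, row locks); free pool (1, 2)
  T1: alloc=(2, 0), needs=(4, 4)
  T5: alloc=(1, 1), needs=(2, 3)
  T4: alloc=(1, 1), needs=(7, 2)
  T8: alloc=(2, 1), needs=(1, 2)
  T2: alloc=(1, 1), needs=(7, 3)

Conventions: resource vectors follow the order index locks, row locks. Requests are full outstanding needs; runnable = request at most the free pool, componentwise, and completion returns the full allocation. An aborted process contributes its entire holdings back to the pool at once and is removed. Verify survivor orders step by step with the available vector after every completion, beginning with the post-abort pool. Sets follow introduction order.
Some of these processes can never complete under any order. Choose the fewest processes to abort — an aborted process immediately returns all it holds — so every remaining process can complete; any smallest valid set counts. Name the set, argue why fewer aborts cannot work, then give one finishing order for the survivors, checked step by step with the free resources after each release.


The answer: abort T4.
Key observation: T2 could never have finished before the abort; with (1, 1) returned by T4, it fits at step 4.
Why nothing smaller works: aborting no one leaves the state deadlocked as given.
One survivor order: T8, T5, T1, T2. Walking it through (post-abort pool first):
  pool = (2, 3)
  T8 needs (1, 2) <= (2, 3) -> finishes; pool += (2, 1) = (4, 4)
  T5 needs (2, 3) <= (4, 4) -> finishes; pool += (1, 1) = (5, 5)
  T1 needs (4, 4) <= (5, 5) -> finishes; pool += (2, 0) = (7, 5)
  T2 needs (7, 3) <= (7, 5) -> finishes; pool += (1, 1) = (8, 6)


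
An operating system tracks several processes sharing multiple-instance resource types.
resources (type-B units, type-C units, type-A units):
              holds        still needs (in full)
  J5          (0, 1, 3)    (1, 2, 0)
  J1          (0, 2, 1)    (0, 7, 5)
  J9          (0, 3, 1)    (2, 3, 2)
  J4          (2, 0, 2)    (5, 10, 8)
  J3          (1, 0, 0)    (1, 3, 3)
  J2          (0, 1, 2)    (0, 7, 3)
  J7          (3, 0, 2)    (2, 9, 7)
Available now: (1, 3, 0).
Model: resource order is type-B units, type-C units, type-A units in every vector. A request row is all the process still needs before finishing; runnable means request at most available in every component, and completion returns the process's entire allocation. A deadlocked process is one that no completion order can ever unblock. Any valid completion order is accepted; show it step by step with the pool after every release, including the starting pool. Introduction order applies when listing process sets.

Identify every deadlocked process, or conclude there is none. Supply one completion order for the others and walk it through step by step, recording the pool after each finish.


Nothing here is deadlocked.
Key observation: J5 can run right away; the returned allocation unlocks the remaining processes in turn.
A valid finishing order for the others: J5, J3, J9, J2, J1, J7, J4. Verifying each step:
  pool = (1, 3, 0)
  J5 needs (1, 2, 0) <= (1, 3, 0) -> finishes; pool += (0, 1, 3) = (1, 4, 3)
  J3 needs (1, 3, 3) <= (1, 4, 3) -> finishes; pool += (1, 0, 0) = (2, 4, 3)
  J9 needs (2, 3, 2) <= (2, 4, 3) -> finishes; pool += (0, 3, 1) = (2, 7, 4)
  J2 needs (0, 7, 3) <= (2, 7, 4) -> finishes; pool += (0, 1, 2) = (2, 8, 6)
  J1 needs (0, 7, 5) <= (2, 8, 6) -> finishes; pool += (0, 2, 1) = (2, 10, 7)
  J7 needs (2, 9, 7) <= (2, 10, 7) -> finishes; pool += (3, 0, 2) = (5, 10, 9)
  J4 needs (5, 10, 8) <= (5, 10, 9) -> finishes; pool += (2, 0, 2) = (7, 10, 11)


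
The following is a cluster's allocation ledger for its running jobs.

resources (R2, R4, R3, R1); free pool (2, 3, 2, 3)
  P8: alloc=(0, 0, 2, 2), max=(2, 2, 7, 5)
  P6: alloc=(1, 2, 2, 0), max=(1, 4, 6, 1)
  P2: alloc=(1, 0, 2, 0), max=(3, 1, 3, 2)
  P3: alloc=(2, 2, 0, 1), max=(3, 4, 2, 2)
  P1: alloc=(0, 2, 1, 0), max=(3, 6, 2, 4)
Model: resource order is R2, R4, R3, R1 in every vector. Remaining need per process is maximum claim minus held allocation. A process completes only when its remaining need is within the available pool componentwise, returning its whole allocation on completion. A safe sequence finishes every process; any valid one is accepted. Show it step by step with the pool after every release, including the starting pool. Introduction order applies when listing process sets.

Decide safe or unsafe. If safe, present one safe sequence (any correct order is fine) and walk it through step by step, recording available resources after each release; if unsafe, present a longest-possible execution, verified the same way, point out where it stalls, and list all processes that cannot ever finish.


The state is SAFE; one workable sequence: P3, P2, P1, P8, P6.
Key observation: at P3 the run first touches a limit — (1, 2, 2, 1) against (2, 3, 2, 3), exact on a resource it actually requests.
Verifying each step:
  pool = (2, 3, 2, 3)
  run P3 (needs (1, 2, 2, 1), free (2, 3, 2, 3)); after release of (2, 2, 0, 1) the pool is (4, 5, 2, 4)
  run P2 (needs (2, 1, 1, 2), free (4, 5, 2, 4)); after release of (1, 0, 2, 0) the pool is (5, 5, 4, 4)
  run P1 (needs (3, 4, 1, 4), free (5, 5, 4, 4)); after release of (0, 2, 1, 0) the pool is (5, 7, 5, 4)
  run P8 (needs (2, 2, 5, 3), free (5, 7, 5, 4)); after release of (0, 0, 2, 2) the pool is (5, 7, 7, 6)
  run P6 (needs (0, 2, 4, 1), free (5, 7, 7, 6)); after release of (1, 2, 2, 0) the pool is (6, 9, 9, 6)


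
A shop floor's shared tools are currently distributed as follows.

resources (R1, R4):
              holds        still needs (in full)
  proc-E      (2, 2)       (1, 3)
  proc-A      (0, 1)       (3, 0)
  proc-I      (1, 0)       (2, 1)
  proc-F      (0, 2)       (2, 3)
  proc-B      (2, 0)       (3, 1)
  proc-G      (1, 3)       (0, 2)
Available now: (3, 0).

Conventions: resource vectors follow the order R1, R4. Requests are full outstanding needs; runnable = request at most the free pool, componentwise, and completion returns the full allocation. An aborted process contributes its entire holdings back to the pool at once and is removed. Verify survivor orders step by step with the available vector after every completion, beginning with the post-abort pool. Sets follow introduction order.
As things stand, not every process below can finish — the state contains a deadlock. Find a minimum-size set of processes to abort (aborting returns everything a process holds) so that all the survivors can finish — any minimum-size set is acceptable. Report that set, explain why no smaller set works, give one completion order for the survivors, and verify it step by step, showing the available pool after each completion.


Minimum abort set: proc-F.
Key observation: proc-G had no path to completion before; after the abort of proc-F ((0, 2) returned), step 1 is where it fits.
No smaller set exists: with zero aborts the deadlock remains.
The survivors complete as proc-G, proc-B, proc-E, proc-I, proc-A. Verifying each step (starting from the post-abort pool):
  pool = (3, 2)
  proc-G: need (0, 2) fits (3, 2); releases (1, 3), pool now (4, 5)
  proc-B: need (3, 1) fits (4, 5); releases (2, 0), pool now (6, 5)
  proc-E: need (1, 3) fits (6, 5); releases (2, 2), pool now (8, 7)
  proc-I: need (2, 1) fits (8, 7); releases (1, 0), pool now (9, 7)
  proc-A: need (3, 0) fits (9, 7); releases (0, 1), pool now (9, 8)


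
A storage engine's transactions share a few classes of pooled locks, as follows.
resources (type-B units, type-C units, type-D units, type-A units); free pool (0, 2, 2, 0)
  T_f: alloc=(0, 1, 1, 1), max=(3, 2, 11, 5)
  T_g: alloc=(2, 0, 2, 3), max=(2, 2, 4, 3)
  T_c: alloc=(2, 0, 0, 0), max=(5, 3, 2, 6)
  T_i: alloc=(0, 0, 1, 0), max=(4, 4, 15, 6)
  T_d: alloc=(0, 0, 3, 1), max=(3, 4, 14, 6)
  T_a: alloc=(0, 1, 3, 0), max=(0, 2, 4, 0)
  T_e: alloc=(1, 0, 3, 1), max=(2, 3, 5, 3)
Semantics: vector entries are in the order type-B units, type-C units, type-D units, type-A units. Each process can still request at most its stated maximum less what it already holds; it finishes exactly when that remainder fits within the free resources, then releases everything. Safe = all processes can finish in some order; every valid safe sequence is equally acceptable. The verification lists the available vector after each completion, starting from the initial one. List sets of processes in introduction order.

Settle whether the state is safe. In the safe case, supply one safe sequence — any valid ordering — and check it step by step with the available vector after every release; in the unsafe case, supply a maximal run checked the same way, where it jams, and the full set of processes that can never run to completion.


SAFE. One safe sequence: T_g, T_a, T_e, T_f, T_d, T_c, T_i.
Key observation: the order's first zero-slack moment is T_g ((0, 2, 2, 0) needed, (0, 2, 2, 0) free — a requested resource with nothing to spare).
Step-by-step check:
  pool = (0, 2, 2, 0)
  run T_g (needs (0, 2, 2, 0), free (0, 2, 2, 0)); after release of (2, 0, 2, 3) the pool is (2, 2, 4, 3)
  run T_a (needs (0, 1, 1, 0), free (2, 2, 4, 3)); after release of (0, 1, 3, 0) the pool is (2, 3, 7, 3)
  run T_e (needs (1, 3, 2, 2), free (2, 3, 7, 3)); after release of (1, 0, 3, 1) the pool is (3, 3, 10, 4)
  run T_f (needs (3, 1, 10, 4), free (3, 3, 10, 4)); after release of (0, 1, 1, 1) the pool is (3, 4, 11, 5)
  run T_d (needs (3, 4, 11, 5), free (3, 4, 11, 5)); after release of (0, 0, 3, 1) the pool is (3, 4, 14, 6)
  run T_c (needs (3, 3, 2, 6), free (3, 4, 14, 6)); after release of (2, 0, 0, 0) the pool is (5, 4, 14, 6)
  run T_i (needs (4, 4, 14, 6), free (5, 4, 14, 6)); after release of (0, 0, 1, 0) the pool is (5, 4, 15, 6)


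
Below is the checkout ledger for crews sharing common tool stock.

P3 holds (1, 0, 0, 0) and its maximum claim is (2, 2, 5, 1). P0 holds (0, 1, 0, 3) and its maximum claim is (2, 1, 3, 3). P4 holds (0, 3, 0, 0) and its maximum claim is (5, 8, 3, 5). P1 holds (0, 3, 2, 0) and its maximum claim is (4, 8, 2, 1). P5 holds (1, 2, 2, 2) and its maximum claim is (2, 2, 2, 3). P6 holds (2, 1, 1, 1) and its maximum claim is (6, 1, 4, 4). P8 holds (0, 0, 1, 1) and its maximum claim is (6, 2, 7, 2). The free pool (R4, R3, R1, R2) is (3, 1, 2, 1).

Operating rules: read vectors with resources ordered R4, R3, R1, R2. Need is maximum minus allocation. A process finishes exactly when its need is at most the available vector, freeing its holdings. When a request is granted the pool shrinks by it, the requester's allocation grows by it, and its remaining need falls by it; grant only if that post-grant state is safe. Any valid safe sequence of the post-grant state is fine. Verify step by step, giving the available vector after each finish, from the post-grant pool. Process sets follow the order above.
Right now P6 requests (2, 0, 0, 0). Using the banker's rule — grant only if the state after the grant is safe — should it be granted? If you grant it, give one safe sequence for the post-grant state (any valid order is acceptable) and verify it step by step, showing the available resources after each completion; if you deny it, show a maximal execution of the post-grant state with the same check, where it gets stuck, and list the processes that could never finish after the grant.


GRANT — the state after the grant stays safe, e.g. via P5, P0, P6, P3, P1, P8, P4.
Key observation: granting shrinks the pool to (1, 1, 2, 1), yet P5 still fits and the chain goes through.
Step-by-step check of the post-grant state:
  pool = (1, 1, 2, 1)
  P5: need (1, 0, 0, 1) fits (1, 1, 2, 1); releases (1, 2, 2, 2), pool now (2, 3, 4, 3)
  P0: need (2, 0, 3, 0) fits (2, 3, 4, 3); releases (0, 1, 0, 3), pool now (2, 4, 4, 6)
  P6: need (2, 0, 3, 3) fits (2, 4, 4, 6); releases (4, 1, 1, 1), pool now (6, 5, 5, 7)
  P3: need (1, 2, 5, 1) fits (6, 5, 5, 7); releases (1, 0, 0, 0), pool now (7, 5, 5, 7)
  P1: need (4, 5, 0, 1) fits (7, 5, 5, 7); releases (0, 3, 2, 0), pool now (7, 8, 7, 7)
  P8: need (6, 2, 6, 1) fits (7, 8, 7, 7); releases (0, 0, 1, 1), pool now (7, 8, 8, 8)
  P4: need (5, 5, 3, 5) fits (7, 8, 8, 8); releases (0, 3, 0, 0), pool now (7, 11, 8, 8)


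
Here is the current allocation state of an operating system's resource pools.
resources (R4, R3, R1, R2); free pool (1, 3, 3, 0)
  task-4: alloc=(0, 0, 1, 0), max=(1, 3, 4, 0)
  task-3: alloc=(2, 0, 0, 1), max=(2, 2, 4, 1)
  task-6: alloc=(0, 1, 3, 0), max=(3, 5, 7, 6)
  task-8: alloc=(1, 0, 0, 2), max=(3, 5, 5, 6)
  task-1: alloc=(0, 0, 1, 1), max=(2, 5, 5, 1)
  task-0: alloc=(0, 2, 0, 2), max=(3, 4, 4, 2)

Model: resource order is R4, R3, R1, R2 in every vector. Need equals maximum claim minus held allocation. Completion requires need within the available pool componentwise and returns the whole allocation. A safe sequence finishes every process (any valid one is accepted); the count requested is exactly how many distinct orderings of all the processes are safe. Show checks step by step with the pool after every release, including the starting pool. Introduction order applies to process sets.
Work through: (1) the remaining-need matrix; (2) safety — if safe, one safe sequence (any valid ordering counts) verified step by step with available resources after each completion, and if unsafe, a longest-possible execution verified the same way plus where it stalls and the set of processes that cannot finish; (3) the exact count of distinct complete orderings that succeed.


(1) Outstanding need per process (order R4, R3, R1, R2):
  task-4: (1, 3, 3, 0)
  task-3: (0, 2, 4, 0)
  task-6: (3, 4, 4, 6)
  task-8: (2, 5, 5, 4)
  task-1: (2, 5, 4, 0)
  task-0: (3, 2, 4, 0)
(2) SAFE — a valid safe sequence is task-4, task-3, task-0, task-1, task-8, task-6.
Key observation: task-4 is the earliest step where a requested resource binds exactly: need (1, 3, 3, 0), pool (1, 3, 3, 0) at its turn.
Check, step by step:
  pool = (1, 3, 3, 0)
  task-4: need (1, 3, 3, 0) fits (1, 3, 3, 0); releases (0, 0, 1, 0), pool now (1, 3, 4, 0)
  task-3: need (0, 2, 4, 0) fits (1, 3, 4, 0); releases (2, 0, 0, 1), pool now (3, 3, 4, 1)
  task-0: need (3, 2, 4, 0) fits (3, 3, 4, 1); releases (0, 2, 0, 2), pool now (3, 5, 4, 3)
  task-1: need (2, 5, 4, 0) fits (3, 5, 4, 3); releases (0, 0, 1, 1), pool now (3, 5, 5, 4)
  task-8: need (2, 5, 5, 4) fits (3, 5, 5, 4); releases (1, 0, 0, 2), pool now (4, 5, 5, 6)
  task-6: need (3, 4, 4, 6) fits (4, 5, 5, 6); releases (0, 1, 3, 0), pool now (4, 6, 8, 6)
(3) The exact count: 1 of the possible complete orderings is a safe sequence.


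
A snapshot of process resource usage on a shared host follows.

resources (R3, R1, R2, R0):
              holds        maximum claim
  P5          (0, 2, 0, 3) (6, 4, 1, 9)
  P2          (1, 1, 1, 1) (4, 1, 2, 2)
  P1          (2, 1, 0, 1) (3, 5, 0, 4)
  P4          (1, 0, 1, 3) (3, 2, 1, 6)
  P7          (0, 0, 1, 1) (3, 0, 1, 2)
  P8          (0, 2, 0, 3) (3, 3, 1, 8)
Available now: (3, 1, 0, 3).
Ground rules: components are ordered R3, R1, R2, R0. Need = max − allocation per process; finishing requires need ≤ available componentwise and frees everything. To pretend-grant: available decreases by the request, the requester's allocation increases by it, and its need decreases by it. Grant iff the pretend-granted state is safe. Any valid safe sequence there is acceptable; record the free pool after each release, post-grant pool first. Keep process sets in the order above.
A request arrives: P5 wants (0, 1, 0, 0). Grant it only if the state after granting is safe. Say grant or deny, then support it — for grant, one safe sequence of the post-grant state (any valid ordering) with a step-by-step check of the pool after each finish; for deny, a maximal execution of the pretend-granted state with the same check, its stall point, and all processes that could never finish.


DENY. Granting would leave the state unsafe.
Key observation: after P7, P2, P8, P4 the pool peaks at (5, 3, 3, 11), and each blocked process is short somewhere: P5 on R3; P1 on R1.
After a pretend grant, a maximal execution: P7, P2, P8, P4 — then nothing else fits. Step-by-step check:
  pool = (3, 0, 0, 3)
  P7: need (3, 0, 0, 1) fits (3, 0, 0, 3); releases (0, 0, 1, 1), pool now (3, 0, 1, 4)
  P2: need (3, 0, 1, 1) fits (3, 0, 1, 4); releases (1, 1, 1, 1), pool now (4, 1, 2, 5)
  P8: need (3, 1, 1, 5) fits (4, 1, 2, 5); releases (0, 2, 0, 3), pool now (4, 3, 2, 8)
  P4: need (2, 2, 0, 3) fits (4, 3, 2, 8); releases (1, 0, 1, 3), pool now (5, 3, 3, 11)
  P5 cannot run: need (6, 1, 1, 6) vs free (5, 3, 3, 11) (insufficient R3)
  P1 cannot run: need (1, 4, 0, 3) vs free (5, 3, 3, 11) (insufficient R1)
Post-grant, the permanently blocked set is P5 and P1.


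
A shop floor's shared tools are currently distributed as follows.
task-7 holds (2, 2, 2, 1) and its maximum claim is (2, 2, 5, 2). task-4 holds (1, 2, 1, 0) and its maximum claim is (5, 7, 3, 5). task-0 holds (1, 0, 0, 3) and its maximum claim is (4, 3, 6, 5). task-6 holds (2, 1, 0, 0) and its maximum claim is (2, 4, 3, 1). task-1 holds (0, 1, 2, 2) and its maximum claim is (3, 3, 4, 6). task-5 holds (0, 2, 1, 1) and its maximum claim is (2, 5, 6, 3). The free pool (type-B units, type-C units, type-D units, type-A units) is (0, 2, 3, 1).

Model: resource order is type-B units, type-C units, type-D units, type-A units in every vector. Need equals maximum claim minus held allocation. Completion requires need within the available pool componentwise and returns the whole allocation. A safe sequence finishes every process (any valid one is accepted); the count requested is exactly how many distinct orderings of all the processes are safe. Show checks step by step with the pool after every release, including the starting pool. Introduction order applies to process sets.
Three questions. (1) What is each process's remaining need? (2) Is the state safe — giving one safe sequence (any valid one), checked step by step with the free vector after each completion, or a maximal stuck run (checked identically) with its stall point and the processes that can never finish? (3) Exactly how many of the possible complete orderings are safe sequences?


(1) Need matrix, components ordered type-B units, type-C units, type-D units, type-A units:
  task-7: (0, 0, 3, 1)
  task-4: (4, 5, 2, 5)
  task-0: (3, 3, 6, 2)
  task-6: (0, 3, 3, 1)
  task-1: (3, 2, 2, 4)
  task-5: (2, 3, 5, 2)
(2) SAFE, for example via the order task-7, task-6, task-5, task-0, task-4, task-1.
Key observation: at task-7 the run first touches a limit — (0, 0, 3, 1) against (0, 2, 3, 1), exact on a resource it actually requests.
Step-by-step check:
  pool = (0, 2, 3, 1)
  task-7: need (0, 0, 3, 1) fits (0, 2, 3, 1); releases (2, 2, 2, 1), pool now (2, 4, 5, 2)
  task-6: need (0, 3, 3, 1) fits (2, 4, 5, 2); releases (2, 1, 0, 0), pool now (4, 5, 5, 2)
  task-5: need (2, 3, 5, 2) fits (4, 5, 5, 2); releases (0, 2, 1, 1), pool now (4, 7, 6, 3)
  task-0: need (3, 3, 6, 2) fits (4, 7, 6, 3); releases (1, 0, 0, 3), pool now (5, 7, 6, 6)
  task-4: need (4, 5, 2, 5) fits (5, 7, 6, 6); releases (1, 2, 1, 0), pool now (6, 9, 7, 6)
  task-1: need (3, 2, 2, 4) fits (6, 9, 7, 6); releases (0, 1, 2, 2), pool now (6, 10, 9, 8)
(3) The exact count: 4 of the possible complete orderings are safe sequences.


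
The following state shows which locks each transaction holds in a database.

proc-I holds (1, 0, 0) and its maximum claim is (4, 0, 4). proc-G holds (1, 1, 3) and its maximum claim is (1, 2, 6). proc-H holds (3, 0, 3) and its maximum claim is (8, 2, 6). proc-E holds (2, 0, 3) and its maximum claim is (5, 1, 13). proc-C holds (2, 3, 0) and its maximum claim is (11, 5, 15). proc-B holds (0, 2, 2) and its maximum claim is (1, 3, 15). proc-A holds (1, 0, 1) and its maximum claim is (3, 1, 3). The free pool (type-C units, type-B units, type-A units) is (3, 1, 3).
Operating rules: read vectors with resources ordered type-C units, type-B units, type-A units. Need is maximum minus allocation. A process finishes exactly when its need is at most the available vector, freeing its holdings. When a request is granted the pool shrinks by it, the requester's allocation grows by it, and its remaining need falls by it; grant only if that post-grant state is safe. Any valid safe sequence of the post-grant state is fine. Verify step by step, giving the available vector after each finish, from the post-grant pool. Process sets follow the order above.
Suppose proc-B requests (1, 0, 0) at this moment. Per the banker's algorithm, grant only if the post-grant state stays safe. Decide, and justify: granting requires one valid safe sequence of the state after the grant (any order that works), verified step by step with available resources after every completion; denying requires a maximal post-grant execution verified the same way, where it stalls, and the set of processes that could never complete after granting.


GRANT — the state after the grant stays safe, e.g. via proc-G, proc-I, proc-A, proc-H, proc-E, proc-B, proc-C.
Key observation: the transfer keeps a workable pool ((2, 1, 3)); proc-G starts the safe sequence.
Verifying the post-grant state step by step:
  pool = (2, 1, 3)
  proc-G needs (0, 1, 3) <= (2, 1, 3) -> finishes; pool += (1, 1, 3) = (3, 2, 6)
  proc-I needs (3, 0, 4) <= (3, 2, 6) -> finishes; pool += (1, 0, 0) = (4, 2, 6)
  proc-A needs (2, 1, 2) <= (4, 2, 6) -> finishes; pool += (1, 0, 1) = (5, 2, 7)
  proc-H needs (5, 2, 3) <= (5, 2, 7) -> finishes; pool += (3, 0, 3) = (8, 2, 10)
  proc-E needs (3, 1, 10) <= (8, 2, 10) -> finishes; pool += (2, 0, 3) = (10, 2, 13)
  proc-B needs (0, 1, 13) <= (10, 2, 13) -> finishes; pool += (1, 2, 2) = (11, 4, 15)
  proc-C needs (9, 2, 15) <= (11, 4, 15) -> finishes; pool += (2, 3, 0) = (13, 7, 15)


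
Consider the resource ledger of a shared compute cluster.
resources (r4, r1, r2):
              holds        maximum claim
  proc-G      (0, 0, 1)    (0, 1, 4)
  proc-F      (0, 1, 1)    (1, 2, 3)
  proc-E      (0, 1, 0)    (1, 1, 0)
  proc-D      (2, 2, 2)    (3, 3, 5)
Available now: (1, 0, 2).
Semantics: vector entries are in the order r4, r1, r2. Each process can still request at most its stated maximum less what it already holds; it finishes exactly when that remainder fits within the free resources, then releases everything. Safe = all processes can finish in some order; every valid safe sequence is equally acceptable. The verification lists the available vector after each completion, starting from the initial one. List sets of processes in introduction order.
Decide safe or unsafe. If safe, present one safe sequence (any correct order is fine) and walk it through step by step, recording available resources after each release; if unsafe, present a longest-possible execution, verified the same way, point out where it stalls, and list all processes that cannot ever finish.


SAFE. One safe sequence: proc-E, proc-F, proc-G, proc-D.
Key observation: proc-E marks the first exact bind of the order: its need (1, 0, 0) fits the free (1, 0, 2) with zero slack on a requested resource.
Walking it through:
  pool = (1, 0, 2)
  proc-E: need (1, 0, 0) fits (1, 0, 2); releases (0, 1, 0), pool now (1, 1, 2)
  proc-F: need (1, 1, 2) fits (1, 1, 2); releases (0, 1, 1), pool now (1, 2, 3)
  proc-G: need (0, 1, 3) fits (1, 2, 3); releases (0, 0, 1), pool now (1, 2, 4)
  proc-D: need (1, 1, 3) fits (1, 2, 4); releases (2, 2, 2), pool now (3, 4, 6)


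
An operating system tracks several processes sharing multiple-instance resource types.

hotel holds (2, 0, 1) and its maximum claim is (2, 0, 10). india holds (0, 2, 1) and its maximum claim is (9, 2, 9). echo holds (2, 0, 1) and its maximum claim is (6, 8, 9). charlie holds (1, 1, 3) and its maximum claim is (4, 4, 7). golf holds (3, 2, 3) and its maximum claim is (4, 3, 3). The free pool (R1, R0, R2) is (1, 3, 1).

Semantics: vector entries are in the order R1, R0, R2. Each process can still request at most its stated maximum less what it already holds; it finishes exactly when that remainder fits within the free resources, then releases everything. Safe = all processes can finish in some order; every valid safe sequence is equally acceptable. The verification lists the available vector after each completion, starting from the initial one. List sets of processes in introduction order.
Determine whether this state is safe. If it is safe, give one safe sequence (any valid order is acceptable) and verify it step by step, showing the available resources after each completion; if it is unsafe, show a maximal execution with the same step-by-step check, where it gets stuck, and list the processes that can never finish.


UNSAFE — no complete ordering exists.
Key observation: the wall is R2: completing golf, charlie brings the pool only to (5, 6, 7), and all the rest need more.
The run golf, charlie cannot be extended any further. Verifying each step:
  pool = (1, 3, 1)
  golf: need (1, 1, 0) fits (1, 3, 1); releases (3, 2, 3), pool now (4, 5, 4)
  charlie: need (3, 3, 4) fits (4, 5, 4); releases (1, 1, 3), pool now (5, 6, 7)
  hotel cannot run: need (0, 0, 9) vs free (5, 6, 7) (insufficient R2)
  india cannot run: need (9, 0, 8) vs free (5, 6, 7) (insufficient R1 and R2)
  echo cannot run: need (4, 8, 8) vs free (5, 6, 7) (insufficient R0 and R2)
Never able to finish: hotel, india and echo.


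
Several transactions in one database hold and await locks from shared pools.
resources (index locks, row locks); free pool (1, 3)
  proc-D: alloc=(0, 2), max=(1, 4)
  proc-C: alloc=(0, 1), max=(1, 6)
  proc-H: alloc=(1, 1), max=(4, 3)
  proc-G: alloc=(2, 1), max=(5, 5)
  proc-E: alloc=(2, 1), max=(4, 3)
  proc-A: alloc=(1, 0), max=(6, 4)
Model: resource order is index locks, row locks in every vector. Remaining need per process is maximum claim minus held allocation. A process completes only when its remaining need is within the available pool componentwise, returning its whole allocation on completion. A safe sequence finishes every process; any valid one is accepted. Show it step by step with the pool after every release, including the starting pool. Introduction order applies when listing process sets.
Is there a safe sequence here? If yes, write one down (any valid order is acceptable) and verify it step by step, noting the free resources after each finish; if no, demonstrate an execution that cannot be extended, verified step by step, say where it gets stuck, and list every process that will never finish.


UNSAFE.
Key observation: once proc-D, proc-C finish, the pool peaks at (1, 6) — and every remaining process still needs more index locks than that.
Going as far as possible: proc-D, proc-C; after that, nothing fits. Walking it through:
  pool = (1, 3)
  proc-D: need (1, 2) fits (1, 3); releases (0, 2), pool now (1, 5)
  proc-C: need (1, 5) fits (1, 5); releases (0, 1), pool now (1, 6)
  blocked: proc-H wants (3, 2), pool (1, 6) — not enough index locks
  blocked: proc-G wants (3, 4), pool (1, 6) — not enough index locks
  blocked: proc-E wants (2, 2), pool (1, 6) — not enough index locks
  blocked: proc-A wants (5, 4), pool (1, 6) — not enough index locks
Never able to finish: proc-H, proc-G, proc-E and proc-A.


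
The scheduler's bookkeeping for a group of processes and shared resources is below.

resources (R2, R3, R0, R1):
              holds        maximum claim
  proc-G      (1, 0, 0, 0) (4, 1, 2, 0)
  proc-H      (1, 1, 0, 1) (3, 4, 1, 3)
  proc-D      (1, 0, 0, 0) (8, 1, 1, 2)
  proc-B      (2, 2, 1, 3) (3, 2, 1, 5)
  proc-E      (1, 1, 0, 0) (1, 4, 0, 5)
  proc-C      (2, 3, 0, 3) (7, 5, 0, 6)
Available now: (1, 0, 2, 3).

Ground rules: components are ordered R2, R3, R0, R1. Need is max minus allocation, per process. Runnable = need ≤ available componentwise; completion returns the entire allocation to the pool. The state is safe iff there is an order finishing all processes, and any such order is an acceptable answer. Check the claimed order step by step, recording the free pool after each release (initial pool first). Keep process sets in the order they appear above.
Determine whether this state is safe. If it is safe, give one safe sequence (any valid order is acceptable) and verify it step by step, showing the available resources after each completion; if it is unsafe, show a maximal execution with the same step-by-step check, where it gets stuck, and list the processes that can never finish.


UNSAFE — no complete ordering exists.
Key observation: after proc-B, proc-G the pool peaks at (4, 2, 3, 6), and each blocked process is short somewhere: proc-H on R3; proc-D on R2; proc-E on R3; proc-C on R2.
The run proc-B, proc-G cannot be extended any further. Walking it through:
  pool = (1, 0, 2, 3)
  proc-B needs (1, 0, 0, 2) <= (1, 0, 2, 3) -> finishes; pool += (2, 2, 1, 3) = (3, 2, 3, 6)
  proc-G needs (3, 1, 2, 0) <= (3, 2, 3, 6) -> finishes; pool += (1, 0, 0, 0) = (4, 2, 3, 6)
  proc-H still needs (2, 3, 1, 2) but only (4, 2, 3, 6) is free — short on R3
  proc-D still needs (7, 1, 1, 2) but only (4, 2, 3, 6) is free — short on R2
  proc-E still needs (0, 3, 0, 5) but only (4, 2, 3, 6) is free — short on R3
  proc-C still needs (5, 2, 0, 3) but only (4, 2, 3, 6) is free — short on R2
Never able to finish: proc-H, proc-D, proc-E and proc-C.


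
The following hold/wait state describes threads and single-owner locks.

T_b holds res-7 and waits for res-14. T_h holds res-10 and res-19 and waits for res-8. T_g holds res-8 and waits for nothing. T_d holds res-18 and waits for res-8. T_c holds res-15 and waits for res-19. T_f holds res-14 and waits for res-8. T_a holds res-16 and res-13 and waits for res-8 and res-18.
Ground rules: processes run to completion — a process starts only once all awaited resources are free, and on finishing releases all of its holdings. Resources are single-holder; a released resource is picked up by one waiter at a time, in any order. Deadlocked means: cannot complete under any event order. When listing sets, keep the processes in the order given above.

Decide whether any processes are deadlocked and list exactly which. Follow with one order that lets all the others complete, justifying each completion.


The deadlocked set is empty.
Key observation: although several processes wait, no cycle exists — each chain bottoms out at a free runner.
A valid finishing order for the others: T_g, T_h, T_d, T_a, T_f, T_b, T_c.
Walking it through:
  T_g waits on nothing -> runs at once and releases res-8
  T_h: everything it awaited (res-8) is free; runs, freeing res-10 and res-19
  T_d: everything it awaited (res-8) is free; runs, freeing res-18
  T_a: everything it awaited (res-8 and res-18) is free; runs, freeing res-16 and res-13
  T_f: everything it awaited (res-8) is free; runs, freeing res-14
  T_b: everything it awaited (res-14) is free; runs, freeing res-7
  T_c: everything it awaited (res-19) is free; runs, freeing res-15
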